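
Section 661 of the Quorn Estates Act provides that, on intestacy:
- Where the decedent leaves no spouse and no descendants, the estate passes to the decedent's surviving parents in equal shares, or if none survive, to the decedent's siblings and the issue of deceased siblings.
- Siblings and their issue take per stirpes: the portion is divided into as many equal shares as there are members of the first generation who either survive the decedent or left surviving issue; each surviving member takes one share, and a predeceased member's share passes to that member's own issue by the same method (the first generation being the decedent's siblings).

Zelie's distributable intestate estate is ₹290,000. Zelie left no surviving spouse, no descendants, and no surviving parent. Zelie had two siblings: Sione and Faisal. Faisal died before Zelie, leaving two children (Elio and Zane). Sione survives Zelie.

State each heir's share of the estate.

The entire ₹290,000 passes to the siblings and their issue.
That amount (₹290,000) is divided into 2 shares of ₹145,000: Sione takes ₹145,000; Faisal's ₹145,000 share passes to Faisal's issue.
Faisal's share (₹145,000) is divided into 2 shares of ₹72,500: Elio and Zane each take ₹72,500.

Sione: ₹145,000; Elio: ₹72,500; Zane: ₹72,500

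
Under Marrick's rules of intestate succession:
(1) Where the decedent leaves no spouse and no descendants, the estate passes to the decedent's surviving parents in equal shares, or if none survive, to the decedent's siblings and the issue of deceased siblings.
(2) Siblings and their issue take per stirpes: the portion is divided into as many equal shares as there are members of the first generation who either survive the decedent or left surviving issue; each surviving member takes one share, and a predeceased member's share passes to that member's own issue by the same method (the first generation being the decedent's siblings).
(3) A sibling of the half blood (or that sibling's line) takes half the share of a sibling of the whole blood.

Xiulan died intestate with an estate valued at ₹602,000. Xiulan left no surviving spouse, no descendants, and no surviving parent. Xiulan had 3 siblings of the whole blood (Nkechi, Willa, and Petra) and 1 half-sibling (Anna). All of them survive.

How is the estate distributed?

The entire ₹602,000 passes to the siblings and their issue.
Counting each half-blood sibling's line as half a unit, there are 7/2 units in ₹602,000, so one unit is ₹172,000. Whole-blood lines (Nkechi, Willa, and Petra) take ₹172,000 each; half-blood lines (Anna) take ₹86,000 each.

Anna: ₹86,000; Nkechi: ₹172,000; Willa: ₹172,000; Petra: ₹172,000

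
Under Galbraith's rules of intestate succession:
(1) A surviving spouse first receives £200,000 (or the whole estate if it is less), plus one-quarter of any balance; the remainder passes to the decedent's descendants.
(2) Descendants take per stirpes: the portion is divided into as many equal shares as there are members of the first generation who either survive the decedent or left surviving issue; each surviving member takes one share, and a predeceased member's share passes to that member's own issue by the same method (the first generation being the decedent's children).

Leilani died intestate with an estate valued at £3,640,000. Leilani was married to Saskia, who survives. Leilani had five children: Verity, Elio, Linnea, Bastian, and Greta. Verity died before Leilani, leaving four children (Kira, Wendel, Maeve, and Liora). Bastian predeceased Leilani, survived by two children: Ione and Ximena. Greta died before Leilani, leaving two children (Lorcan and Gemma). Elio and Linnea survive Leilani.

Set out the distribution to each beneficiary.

Saskia first takes £200,000, leaving a balance of £3,440,000. Saskia then takes one-quarter of the balance (£860,000), for a total of £1,060,000. The remaining £2,580,000 passes to the descendants.
The descendants' portion (£2,580,000) is divided into 5 shares of £516,000: Elio and Linnea each take £516,000; Verity's £516,000 share passes to Verity's issue; Bastian's £516,000 share passes to Bastian's issue; Greta's £516,000 share passes to Greta's issue.
Verity's share (£516,000) is divided into 4 shares of £129,000: Kira, Wendel, Maeve, and Liora each take £129,000.
Bastian's share (£516,000) is divided into 2 shares of £258,000: Ione and Ximena each take £258,000.
Greta's share (£516,000) is divided into 2 shares of £258,000: Lorcan and Gemma each take £258,000.

Saskia: £1,060,000; Kira: £129,000; Wendel: £129,000; Maeve: £129,000; Liora: £129,000; Elio: £516,000; Linnea: £516,000; Ione: £258,000; Ximena: £258,000; Lorcan: £258,000; Gemma: £258,000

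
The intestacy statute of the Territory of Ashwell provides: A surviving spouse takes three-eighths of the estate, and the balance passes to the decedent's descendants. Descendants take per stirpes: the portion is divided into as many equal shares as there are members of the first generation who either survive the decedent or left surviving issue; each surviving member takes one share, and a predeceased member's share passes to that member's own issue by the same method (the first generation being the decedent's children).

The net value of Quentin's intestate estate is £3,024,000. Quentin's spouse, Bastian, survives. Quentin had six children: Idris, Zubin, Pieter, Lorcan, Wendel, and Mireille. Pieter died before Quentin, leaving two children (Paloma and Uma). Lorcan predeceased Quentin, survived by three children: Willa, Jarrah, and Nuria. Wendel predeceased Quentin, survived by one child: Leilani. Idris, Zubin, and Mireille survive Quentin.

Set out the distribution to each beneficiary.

Bastian: £1,134,000; Idris: £315,000; Zubin: £315,000; Paloma: £157,500; Uma: £157,500; Willa: £105,000; Jarrah: £105,000; Nuria: £105,000; Leilani: £315,000; Mireille: £315,000

Bastian takes three-eighths of £3,024,000 = £1,134,000. The remaining £1,890,000 passes to the descendants.
The descendants' portion (£1,890,000) is divided into 6 shares of £315,000: Idris, Zubin, and Mireille each take £315,000; Pieter's £315,000 share passes to Pieter's issue; Lorcan's £315,000 share passes to Lorcan's issue; Wendel's £315,000 share passes to Wendel's issue.
Pieter's share (£315,000) is divided into 2 shares of £157,500: Paloma and Uma each take £157,500.
Lorcan's share (£315,000) is divided into 3 shares of £105,000: Willa, Jarrah, and Nuria each take £105,000.
Wendel's share (£315,000) passes entirely to Leilani.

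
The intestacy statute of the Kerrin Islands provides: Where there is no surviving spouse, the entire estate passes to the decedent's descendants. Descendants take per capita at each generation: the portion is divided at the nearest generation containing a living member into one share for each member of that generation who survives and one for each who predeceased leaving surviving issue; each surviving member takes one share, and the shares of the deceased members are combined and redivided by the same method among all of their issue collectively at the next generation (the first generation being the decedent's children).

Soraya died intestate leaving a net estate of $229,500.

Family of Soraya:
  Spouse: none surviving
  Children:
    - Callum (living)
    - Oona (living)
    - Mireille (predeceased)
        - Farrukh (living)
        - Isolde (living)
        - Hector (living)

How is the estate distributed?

Callum: $76,500; Oona: $76,500; Farrukh: $25,500; Isolde: $25,500; Hector: $25,500

The entire $229,500 passes to the descendants.
That amount ($229,500) is divided at the children's generation into 3 shares of $76,500. Callum and Oona each take $76,500. The remaining share for the deceased Mireille ($76,500) is carried to the next generation.
That pool ($76,500) is divided at the grandchildren's generation equally among Farrukh, Isolde, and Hector: $25,500 each.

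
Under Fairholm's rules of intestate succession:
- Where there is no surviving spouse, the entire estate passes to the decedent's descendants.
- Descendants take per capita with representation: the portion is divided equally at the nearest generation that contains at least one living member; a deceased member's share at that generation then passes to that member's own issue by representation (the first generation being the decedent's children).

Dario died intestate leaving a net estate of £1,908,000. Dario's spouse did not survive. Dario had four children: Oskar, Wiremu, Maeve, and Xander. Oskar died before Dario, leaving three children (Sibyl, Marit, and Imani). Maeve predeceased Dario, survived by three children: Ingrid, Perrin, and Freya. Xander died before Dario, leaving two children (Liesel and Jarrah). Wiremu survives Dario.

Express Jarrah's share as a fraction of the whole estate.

The entire £1,908,000 passes to the descendants.
That amount (£1,908,000) is divided into 4 shares of £477,000: Wiremu takes £477,000; Oskar's £477,000 share passes to Oskar's issue; Maeve's £477,000 share passes to Maeve's issue; Xander's £477,000 share passes to Xander's issue.
Oskar's share (£477,000) is divided into 3 shares of £159,000: Sibyl, Marit, and Imani each take £159,000.
Maeve's share (£477,000) is divided into 3 shares of £159,000: Ingrid, Perrin, and Freya each take £159,000.
Xander's share (£477,000) is divided into 2 shares of £238,500: Liesel and Jarrah each take £238,500.

Jarrah receives 1/8 of the estate.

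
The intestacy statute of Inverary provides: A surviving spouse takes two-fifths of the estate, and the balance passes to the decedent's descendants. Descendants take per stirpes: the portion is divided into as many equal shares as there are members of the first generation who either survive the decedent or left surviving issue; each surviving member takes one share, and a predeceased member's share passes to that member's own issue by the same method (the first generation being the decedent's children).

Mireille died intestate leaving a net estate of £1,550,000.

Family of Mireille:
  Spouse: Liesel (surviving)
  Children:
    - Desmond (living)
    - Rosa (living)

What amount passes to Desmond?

Liesel takes two-fifths of £1,550,000 = £620,000. The remaining £930,000 passes to the descendants.
The descendants' portion (£930,000) is divided into 2 shares of £465,000: Desmond and Rosa each take £465,000.

Desmond receives £465,000.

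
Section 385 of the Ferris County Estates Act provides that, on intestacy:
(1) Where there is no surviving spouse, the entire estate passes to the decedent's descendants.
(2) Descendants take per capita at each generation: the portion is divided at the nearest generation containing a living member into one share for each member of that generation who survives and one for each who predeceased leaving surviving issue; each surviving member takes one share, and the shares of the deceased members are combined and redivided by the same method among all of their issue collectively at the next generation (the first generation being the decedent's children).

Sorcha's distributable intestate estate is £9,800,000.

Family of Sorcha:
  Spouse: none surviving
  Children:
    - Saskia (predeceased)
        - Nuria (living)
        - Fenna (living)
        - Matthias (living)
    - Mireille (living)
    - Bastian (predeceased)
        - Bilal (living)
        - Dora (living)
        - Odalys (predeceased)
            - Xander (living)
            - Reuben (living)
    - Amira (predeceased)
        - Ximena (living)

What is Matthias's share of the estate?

Matthias receives £1,050,000.

The entire £9,800,000 passes to the descendants.
That amount (£9,800,000) is divided at the children's generation into 4 shares of £2,450,000. Mireille takes £2,450,000. The 3 shares of the deceased (Saskia, Bastian, and Amira) are combined into a pool of £7,350,000.
That pool (£7,350,000) is divided at the grandchildren's generation into 7 shares of £1,050,000. Nuria, Fenna, Matthias, Bilal, Dora, and Ximena each take £1,050,000. The remaining share for the deceased Odalys (£1,050,000) is carried to the next generation.
That pool (£1,050,000) is divided at the great-grandchildren's generation equally among Xander and Reuben: £525,000 each.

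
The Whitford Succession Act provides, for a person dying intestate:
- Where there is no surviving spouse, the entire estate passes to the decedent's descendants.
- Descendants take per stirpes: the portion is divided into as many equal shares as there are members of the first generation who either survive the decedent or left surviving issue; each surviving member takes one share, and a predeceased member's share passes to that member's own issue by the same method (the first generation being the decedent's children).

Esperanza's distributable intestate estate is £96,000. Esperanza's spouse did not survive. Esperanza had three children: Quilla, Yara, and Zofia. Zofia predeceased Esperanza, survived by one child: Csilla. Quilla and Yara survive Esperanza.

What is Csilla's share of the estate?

Csilla receives £32,000.

The entire £96,000 passes to the descendants.
That amount (£96,000) is divided into 3 shares of £32,000: Quilla and Yara each take £32,000; Zofia's £32,000 share passes to Zofia's issue.
Zofia's share (£32,000) passes entirely to Csilla.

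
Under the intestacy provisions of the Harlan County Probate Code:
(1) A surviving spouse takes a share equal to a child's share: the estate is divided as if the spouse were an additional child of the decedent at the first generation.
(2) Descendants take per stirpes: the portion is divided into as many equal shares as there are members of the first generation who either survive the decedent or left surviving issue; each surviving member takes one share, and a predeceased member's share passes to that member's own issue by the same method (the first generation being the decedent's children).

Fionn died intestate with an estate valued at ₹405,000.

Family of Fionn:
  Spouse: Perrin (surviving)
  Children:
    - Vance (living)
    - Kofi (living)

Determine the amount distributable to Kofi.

The spouse counts as an additional share at the children's level, so there are 3 primary shares of ₹135,000. Perrin takes one such share (₹135,000).
The children's combined portion (₹270,000) is divided into 2 shares of ₹135,000: Vance and Kofi each take ₹135,000.

Kofi receives ₹135,000.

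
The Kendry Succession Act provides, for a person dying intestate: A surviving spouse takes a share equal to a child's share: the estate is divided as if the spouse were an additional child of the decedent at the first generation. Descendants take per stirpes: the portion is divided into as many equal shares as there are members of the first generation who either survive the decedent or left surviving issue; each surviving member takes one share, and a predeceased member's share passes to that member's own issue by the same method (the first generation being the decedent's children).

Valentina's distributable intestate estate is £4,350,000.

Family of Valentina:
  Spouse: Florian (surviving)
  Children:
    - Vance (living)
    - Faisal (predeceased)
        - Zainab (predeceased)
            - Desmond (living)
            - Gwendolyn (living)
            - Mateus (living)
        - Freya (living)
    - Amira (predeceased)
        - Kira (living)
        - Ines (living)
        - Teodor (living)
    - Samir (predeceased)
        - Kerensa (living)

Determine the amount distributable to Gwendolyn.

Gwendolyn receives £145,000.

The spouse counts as an additional share at the children's level, so there are 5 primary shares of £870,000. Florian takes one such share (£870,000).
The children's combined portion (£3,480,000) is divided into 4 shares of £870,000: Vance takes £870,000; Faisal's £870,000 share passes to Faisal's issue; Amira's £870,000 share passes to Amira's issue; Samir's £870,000 share passes to Samir's issue.
Faisal's share (£870,000) is divided into 2 shares of £435,000: Freya takes £435,000; Zainab's £435,000 share passes to Zainab's issue.
Zainab's share (£435,000) is divided into 3 shares of £145,000: Desmond, Gwendolyn, and Mateus each take £145,000.
Amira's share (£870,000) is divided into 3 shares of £290,000: Kira, Ines, and Teodor each take £290,000.
Samir's share (£870,000) passes entirely to Kerensa.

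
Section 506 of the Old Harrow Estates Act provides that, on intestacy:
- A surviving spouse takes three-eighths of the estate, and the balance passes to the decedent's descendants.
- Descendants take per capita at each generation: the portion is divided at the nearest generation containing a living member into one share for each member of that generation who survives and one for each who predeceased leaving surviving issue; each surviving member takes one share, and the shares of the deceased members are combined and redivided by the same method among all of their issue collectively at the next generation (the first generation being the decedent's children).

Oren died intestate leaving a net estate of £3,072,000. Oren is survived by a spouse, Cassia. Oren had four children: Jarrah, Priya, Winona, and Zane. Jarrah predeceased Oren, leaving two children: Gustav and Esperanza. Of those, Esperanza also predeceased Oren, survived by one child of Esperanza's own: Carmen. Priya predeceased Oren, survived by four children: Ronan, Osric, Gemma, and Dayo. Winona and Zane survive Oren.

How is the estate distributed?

Cassia: £1,152,000; Gustav: £160,000; Carmen: £160,000; Ronan: £160,000; Osric: £160,000; Gemma: £160,000; Dayo: £160,000; Winona: £480,000; Zane: £480,000

Cassia takes three-eighths of £3,072,000 = £1,152,000. The remaining £1,920,000 passes to the descendants.
The descendants' portion (£1,920,000) is divided at the children's generation into 4 shares of £480,000. Winona and Zane each take £480,000. The 2 shares of the deceased (Jarrah and Priya) are combined into a pool of £960,000.
That pool (£960,000) is divided at the grandchildren's generation into 6 shares of £160,000. Gustav, Ronan, Osric, Gemma, and Dayo each take £160,000. The remaining share for the deceased Esperanza (£160,000) is carried to the next generation.
That pool (£160,000) passes entirely to Carmen, the sole taker at the great-grandchildren's generation.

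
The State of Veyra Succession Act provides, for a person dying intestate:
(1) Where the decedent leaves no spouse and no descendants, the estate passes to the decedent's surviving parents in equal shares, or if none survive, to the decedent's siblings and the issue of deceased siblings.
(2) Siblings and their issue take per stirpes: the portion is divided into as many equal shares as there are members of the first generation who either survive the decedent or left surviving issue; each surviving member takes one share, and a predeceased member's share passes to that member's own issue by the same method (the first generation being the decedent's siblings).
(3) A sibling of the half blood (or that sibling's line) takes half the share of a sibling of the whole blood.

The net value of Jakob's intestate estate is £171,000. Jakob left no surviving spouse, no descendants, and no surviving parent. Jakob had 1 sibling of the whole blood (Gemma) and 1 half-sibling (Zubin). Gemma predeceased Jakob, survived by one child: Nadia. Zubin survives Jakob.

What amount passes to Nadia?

The entire £171,000 passes to the siblings and their issue.
Counting each half-blood sibling's line as half a unit, there are 3/2 units in £171,000, so one unit is £114,000. Whole-blood lines (Gemma) take £114,000 each; half-blood lines (Zubin) take £57,000 each.
Gemma's share (£114,000) passes entirely to Nadia.

Nadia receives £114,000.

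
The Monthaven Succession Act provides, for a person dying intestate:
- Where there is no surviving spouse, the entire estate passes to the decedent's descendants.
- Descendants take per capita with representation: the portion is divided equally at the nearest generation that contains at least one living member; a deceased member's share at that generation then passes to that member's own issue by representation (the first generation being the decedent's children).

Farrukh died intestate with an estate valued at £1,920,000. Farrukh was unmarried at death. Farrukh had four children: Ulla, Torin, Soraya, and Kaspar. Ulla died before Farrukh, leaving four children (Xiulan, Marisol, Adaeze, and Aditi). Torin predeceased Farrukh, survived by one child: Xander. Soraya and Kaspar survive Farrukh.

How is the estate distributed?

Xiulan: £120,000; Marisol: £120,000; Adaeze: £120,000; Aditi: £120,000; Xander: £480,000; Soraya: £480,000; Kaspar: £480,000

The entire £1,920,000 passes to the descendants.
That amount (£1,920,000) is divided into 4 shares of £480,000: Soraya and Kaspar each take £480,000; Ulla's £480,000 share passes to Ulla's issue; Torin's £480,000 share passes to Torin's issue.
Ulla's share (£480,000) is divided into 4 shares of £120,000: Xiulan, Marisol, Adaeze, and Aditi each take £120,000.
Torin's share (£480,000) passes entirely to Xander.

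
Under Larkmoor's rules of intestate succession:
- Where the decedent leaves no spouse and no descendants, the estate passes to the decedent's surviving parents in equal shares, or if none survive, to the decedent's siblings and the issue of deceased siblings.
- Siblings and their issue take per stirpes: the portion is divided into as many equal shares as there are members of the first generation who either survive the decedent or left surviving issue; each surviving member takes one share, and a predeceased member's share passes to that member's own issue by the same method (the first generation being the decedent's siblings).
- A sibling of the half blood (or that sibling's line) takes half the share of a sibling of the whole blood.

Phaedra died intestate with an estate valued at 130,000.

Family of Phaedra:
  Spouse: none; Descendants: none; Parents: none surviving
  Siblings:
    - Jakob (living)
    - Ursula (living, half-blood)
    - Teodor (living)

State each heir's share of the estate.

The entire 130,000 passes to the siblings and their issue.
Counting each half-blood sibling's line as half a unit, there are 5/2 units in 130,000, so one unit is 52,000. Whole-blood lines (Jakob and Teodor) take 52,000 each; half-blood lines (Ursula) take 26,000 each.

Jakob: 52,000; Ursula: 26,000; Teodor: 52,000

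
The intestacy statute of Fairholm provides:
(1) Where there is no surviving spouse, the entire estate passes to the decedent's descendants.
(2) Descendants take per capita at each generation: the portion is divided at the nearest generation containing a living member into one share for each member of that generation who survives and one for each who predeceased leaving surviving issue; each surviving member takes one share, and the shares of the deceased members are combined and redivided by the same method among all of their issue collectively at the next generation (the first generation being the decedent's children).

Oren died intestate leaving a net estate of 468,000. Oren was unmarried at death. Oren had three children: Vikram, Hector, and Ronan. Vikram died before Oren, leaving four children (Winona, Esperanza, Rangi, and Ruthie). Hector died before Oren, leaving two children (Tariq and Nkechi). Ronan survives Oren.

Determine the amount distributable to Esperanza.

The entire 468,000 passes to the descendants.
That amount (468,000) is divided at the children's generation into 3 shares of 156,000. Ronan takes 156,000. The 2 shares of the deceased (Vikram and Hector) are combined into a pool of 312,000.
That pool (312,000) is divided at the grandchildren's generation equally among Winona, Esperanza, Rangi, Ruthie, Tariq, and Nkechi: 52,000 each.

Esperanza receives 52,000.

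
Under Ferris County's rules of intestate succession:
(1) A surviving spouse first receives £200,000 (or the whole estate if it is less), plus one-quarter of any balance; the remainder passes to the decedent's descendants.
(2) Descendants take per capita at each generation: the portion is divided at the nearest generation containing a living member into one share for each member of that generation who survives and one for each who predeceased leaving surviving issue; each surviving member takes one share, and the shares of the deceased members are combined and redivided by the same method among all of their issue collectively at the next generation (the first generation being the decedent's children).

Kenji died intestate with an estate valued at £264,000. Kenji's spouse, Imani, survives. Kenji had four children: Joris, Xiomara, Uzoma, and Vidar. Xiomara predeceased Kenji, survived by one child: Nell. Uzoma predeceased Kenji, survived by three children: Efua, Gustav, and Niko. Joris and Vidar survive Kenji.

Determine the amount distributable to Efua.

Imani first takes £200,000, leaving a balance of £64,000. Imani then takes one-quarter of the balance (£16,000), for a total of £216,000. The remaining £48,000 passes to the descendants.
The descendants' portion (£48,000) is divided at the children's generation into 4 shares of £12,000. Joris and Vidar each take £12,000. The 2 shares of the deceased (Xiomara and Uzoma) are combined into a pool of £24,000.
That pool (£24,000) is divided at the grandchildren's generation equally among Nell, Efua, Gustav, and Niko: £6,000 each.

Efua receives £6,000.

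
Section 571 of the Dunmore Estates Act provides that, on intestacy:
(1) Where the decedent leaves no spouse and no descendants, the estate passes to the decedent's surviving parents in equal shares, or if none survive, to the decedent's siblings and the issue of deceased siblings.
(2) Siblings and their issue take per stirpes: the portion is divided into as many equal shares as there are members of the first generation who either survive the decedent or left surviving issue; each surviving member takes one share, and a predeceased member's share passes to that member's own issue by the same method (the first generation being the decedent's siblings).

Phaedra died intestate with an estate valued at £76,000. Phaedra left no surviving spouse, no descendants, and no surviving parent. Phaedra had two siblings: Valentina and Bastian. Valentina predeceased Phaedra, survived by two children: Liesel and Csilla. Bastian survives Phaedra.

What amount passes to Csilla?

Csilla receives £19,000.

The entire £76,000 passes to the siblings and their issue.
That amount (£76,000) is divided into 2 shares of £38,000: Bastian takes £38,000; Valentina's £38,000 share passes to Valentina's issue.
Valentina's share (£38,000) is divided into 2 shares of £19,000: Liesel and Csilla each take £19,000.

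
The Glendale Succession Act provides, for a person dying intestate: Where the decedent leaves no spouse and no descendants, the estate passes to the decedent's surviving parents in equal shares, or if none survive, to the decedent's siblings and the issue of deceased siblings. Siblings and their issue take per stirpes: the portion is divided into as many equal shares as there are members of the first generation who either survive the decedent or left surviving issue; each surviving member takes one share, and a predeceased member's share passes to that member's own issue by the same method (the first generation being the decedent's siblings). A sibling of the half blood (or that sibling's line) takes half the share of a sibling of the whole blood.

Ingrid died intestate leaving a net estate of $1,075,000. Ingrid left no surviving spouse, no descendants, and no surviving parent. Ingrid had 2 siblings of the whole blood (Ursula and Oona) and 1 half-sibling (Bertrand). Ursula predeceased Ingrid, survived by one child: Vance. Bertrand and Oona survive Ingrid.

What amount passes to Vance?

Vance receives $430,000.

The entire $1,075,000 passes to the siblings and their issue.
Counting each half-blood sibling's line as half a unit, there are 5/2 units in $1,075,000, so one unit is $430,000. Whole-blood lines (Ursula and Oona) take $430,000 each; half-blood lines (Bertrand) take $215,000 each.
Ursula's share ($430,000) passes entirely to Vance.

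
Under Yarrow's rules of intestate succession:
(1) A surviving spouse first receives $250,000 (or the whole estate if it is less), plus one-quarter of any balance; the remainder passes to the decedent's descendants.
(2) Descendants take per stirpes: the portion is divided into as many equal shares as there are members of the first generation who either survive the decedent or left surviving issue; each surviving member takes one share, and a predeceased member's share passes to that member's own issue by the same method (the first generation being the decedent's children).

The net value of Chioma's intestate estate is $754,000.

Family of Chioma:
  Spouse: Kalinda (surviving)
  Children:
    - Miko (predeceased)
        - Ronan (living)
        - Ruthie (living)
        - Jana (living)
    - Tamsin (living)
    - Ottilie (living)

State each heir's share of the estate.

Kalinda: $376,000; Ronan: $42,000; Ruthie: $42,000; Jana: $42,000; Tamsin: $126,000; Ottilie: $126,000

Kalinda first takes $250,000, leaving a balance of $504,000. Kalinda then takes one-quarter of the balance ($126,000), for a total of $376,000. The remaining $378,000 passes to the descendants.
The descendants' portion ($378,000) is divided into 3 shares of $126,000: Tamsin and Ottilie each take $126,000; Miko's $126,000 share passes to Miko's issue.
Miko's share ($126,000) is divided into 3 shares of $42,000: Ronan, Ruthie, and Jana each take $42,000.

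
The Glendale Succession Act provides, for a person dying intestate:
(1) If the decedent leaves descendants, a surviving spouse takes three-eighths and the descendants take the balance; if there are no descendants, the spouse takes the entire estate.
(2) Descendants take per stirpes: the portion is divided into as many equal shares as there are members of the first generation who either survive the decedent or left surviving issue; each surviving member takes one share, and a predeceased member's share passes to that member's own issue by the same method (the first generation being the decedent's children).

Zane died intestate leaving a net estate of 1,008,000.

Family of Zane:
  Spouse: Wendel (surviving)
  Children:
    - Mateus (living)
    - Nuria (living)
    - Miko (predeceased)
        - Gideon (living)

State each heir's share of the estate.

Wendel takes three-eighths of 1,008,000 = 378,000. The remaining 630,000 passes to the descendants.
The descendants' portion (630,000) is divided into 3 shares of 210,000: Mateus and Nuria each take 210,000; Miko's 210,000 share passes to Miko's issue.
Miko's share (210,000) passes entirely to Gideon.

Wendel: 378,000; Mateus: 210,000; Nuria: 210,000; Gideon: 210,000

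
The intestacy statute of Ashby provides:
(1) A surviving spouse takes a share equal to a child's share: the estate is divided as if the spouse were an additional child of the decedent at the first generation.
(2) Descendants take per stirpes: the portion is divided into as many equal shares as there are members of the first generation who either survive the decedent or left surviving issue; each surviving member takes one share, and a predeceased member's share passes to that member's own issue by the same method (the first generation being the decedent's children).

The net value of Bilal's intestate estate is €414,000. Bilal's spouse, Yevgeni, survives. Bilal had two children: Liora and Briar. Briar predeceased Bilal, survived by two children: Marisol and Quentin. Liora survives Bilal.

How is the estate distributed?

The spouse counts as an additional share at the children's level, so there are 3 primary shares of €138,000. Yevgeni takes one such share (€138,000).
The children's combined portion (€276,000) is divided into 2 shares of €138,000: Liora takes €138,000; Briar's €138,000 share passes to Briar's issue.
Briar's share (€138,000) is divided into 2 shares of €69,000: Marisol and Quentin each take €69,000.

Yevgeni: €138,000; Liora: €138,000; Marisol: €69,000; Quentin: €69,000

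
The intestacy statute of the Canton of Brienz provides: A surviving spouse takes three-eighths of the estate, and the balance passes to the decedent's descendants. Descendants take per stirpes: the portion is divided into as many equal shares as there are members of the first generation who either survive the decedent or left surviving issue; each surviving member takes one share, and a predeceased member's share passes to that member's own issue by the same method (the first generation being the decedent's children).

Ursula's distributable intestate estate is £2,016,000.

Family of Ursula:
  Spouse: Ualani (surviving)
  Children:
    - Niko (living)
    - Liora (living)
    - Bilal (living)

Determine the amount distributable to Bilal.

Bilal receives £420,000.

Ualani takes three-eighths of £2,016,000 = £756,000. The remaining £1,260,000 passes to the descendants.
The descendants' portion (£1,260,000) is divided into 3 shares of £420,000: Niko, Liora, and Bilal each take £420,000.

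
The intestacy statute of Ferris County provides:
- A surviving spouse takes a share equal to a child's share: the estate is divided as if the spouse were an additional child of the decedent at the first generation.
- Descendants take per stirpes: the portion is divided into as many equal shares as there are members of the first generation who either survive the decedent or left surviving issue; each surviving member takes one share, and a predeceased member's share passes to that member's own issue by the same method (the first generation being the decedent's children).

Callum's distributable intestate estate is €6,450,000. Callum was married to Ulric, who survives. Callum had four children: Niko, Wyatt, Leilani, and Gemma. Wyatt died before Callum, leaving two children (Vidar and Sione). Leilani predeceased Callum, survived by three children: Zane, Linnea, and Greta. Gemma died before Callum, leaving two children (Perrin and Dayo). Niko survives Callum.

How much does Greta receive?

Greta receives €430,000.

The spouse counts as an additional share at the children's level, so there are 5 primary shares of €1,290,000. Ulric takes one such share (€1,290,000).
The children's combined portion (€5,160,000) is divided into 4 shares of €1,290,000: Niko takes €1,290,000; Wyatt's €1,290,000 share passes to Wyatt's issue; Leilani's €1,290,000 share passes to Leilani's issue; Gemma's €1,290,000 share passes to Gemma's issue.
Wyatt's share (€1,290,000) is divided into 2 shares of €645,000: Vidar and Sione each take €645,000.
Leilani's share (€1,290,000) is divided into 3 shares of €430,000: Zane, Linnea, and Greta each take €430,000.
Gemma's share (€1,290,000) is divided into 2 shares of €645,000: Perrin and Dayo each take €645,000.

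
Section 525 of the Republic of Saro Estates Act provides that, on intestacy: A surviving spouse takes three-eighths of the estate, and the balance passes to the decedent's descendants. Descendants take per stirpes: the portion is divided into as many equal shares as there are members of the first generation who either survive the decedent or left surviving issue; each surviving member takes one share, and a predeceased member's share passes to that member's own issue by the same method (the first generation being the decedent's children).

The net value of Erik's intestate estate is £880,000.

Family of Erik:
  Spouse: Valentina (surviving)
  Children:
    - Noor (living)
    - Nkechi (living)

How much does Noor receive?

Valentina takes three-eighths of £880,000 = £330,000. The remaining £550,000 passes to the descendants.
The descendants' portion (£550,000) is divided into 2 shares of £275,000: Noor and Nkechi each take £275,000.

Noor receives £275,000.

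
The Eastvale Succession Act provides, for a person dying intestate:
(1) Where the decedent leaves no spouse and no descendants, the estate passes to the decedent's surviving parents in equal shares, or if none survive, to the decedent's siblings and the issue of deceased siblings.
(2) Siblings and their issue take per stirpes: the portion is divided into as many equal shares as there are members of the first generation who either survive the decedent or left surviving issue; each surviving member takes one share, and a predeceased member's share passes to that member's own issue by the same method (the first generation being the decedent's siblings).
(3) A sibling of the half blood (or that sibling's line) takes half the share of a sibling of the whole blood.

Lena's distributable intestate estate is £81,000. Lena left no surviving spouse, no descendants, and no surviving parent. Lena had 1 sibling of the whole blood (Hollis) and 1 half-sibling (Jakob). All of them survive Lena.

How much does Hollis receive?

The entire £81,000 passes to the siblings and their issue.
Counting each half-blood sibling's line as half a unit, there are 3/2 units in £81,000, so one unit is £54,000. Whole-blood lines (Hollis) take £54,000 each; half-blood lines (Jakob) take £27,000 each.

Hollis receives £54,000.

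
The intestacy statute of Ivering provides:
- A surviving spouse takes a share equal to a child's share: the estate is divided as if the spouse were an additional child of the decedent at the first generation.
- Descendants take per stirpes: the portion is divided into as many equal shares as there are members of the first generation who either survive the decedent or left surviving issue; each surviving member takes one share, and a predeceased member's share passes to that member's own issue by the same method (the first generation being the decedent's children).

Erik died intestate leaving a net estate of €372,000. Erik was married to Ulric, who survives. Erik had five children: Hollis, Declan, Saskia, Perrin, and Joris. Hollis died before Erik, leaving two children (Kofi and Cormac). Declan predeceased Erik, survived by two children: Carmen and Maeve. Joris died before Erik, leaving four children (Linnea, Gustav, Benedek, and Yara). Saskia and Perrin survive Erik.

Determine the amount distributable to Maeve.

The spouse counts as an additional share at the children's level, so there are 6 primary shares of €62,000. Ulric takes one such share (€62,000).
The children's combined portion (€310,000) is divided into 5 shares of €62,000: Saskia and Perrin each take €62,000; Hollis's €62,000 share passes to Hollis's issue; Declan's €62,000 share passes to Declan's issue; Joris's €62,000 share passes to Joris's issue.
Hollis's share (€62,000) is divided into 2 shares of €31,000: Kofi and Cormac each take €31,000.
Declan's share (€62,000) is divided into 2 shares of €31,000: Carmen and Maeve each take €31,000.
Joris's share (€62,000) is divided into 4 shares of €15,500: Linnea, Gustav, Benedek, and Yara each take €15,500.

Maeve receives €31,000.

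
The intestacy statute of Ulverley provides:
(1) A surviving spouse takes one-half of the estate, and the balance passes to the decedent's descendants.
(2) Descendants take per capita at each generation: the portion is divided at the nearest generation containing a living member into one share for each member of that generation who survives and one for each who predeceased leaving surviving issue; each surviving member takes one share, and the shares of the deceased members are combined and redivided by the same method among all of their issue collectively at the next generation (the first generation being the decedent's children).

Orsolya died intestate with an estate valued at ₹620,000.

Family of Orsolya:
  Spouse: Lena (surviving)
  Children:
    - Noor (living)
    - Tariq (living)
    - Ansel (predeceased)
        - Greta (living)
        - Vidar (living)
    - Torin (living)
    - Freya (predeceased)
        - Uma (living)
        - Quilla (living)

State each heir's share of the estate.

Lena takes one-half of ₹620,000 = ₹310,000. The remaining ₹310,000 passes to the descendants.
The descendants' portion (₹310,000) is divided at the children's generation into 5 shares of ₹62,000. Noor, Tariq, and Torin each take ₹62,000. The 2 shares of the deceased (Ansel and Freya) are combined into a pool of ₹124,000.
That pool (₹124,000) is divided at the grandchildren's generation equally among Greta, Vidar, Uma, and Quilla: ₹31,000 each.

Lena: ₹310,000; Noor: ₹62,000; Tariq: ₹62,000; Greta: ₹31,000; Vidar: ₹31,000; Torin: ₹62,000; Uma: ₹31,000; Quilla: ₹31,000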